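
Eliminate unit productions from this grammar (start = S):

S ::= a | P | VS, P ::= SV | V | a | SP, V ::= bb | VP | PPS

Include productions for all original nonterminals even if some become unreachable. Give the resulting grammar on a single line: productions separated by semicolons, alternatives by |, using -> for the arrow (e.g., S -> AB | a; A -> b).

Unit productions: P->V, S->P.
Unit pairs (A ⇒* B via units): (P,V), (S,P), (S,V).
S: inherits non-unit rules of {P, S, V} → PPS | SP | SV | VP | VS | a | bb.
P: inherits non-unit rules of {P, V} → PPS | SP | SV | VP | a | bb.
V: inherits non-unit rules of {V} → PPS | VP | bb.

S -> a | SP | SV | VP | VS | bb | PPS; P -> a | SP | SV | VP | bb | PPS; V -> VP | bb | PPS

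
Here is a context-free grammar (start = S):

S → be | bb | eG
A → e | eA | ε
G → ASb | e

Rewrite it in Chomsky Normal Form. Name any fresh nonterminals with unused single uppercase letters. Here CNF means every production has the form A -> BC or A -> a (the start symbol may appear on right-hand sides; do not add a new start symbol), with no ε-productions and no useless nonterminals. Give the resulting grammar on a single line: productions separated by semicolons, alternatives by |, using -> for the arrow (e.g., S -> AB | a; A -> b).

S -> BG | CB | CC; A -> e | BA; B -> e; C -> b; D -> SC; G -> e | AD | SC

Nullable: {A}; after ε-elimination: S -> bb | be | eG; A -> e | eA; G -> e | Sb | ASb.
No unit productions to eliminate.
TERM: introduce C -> b, B -> e and substitute in every rule of length ≥2.
BIN: G -> ASC becomes G -> AD, D -> SC.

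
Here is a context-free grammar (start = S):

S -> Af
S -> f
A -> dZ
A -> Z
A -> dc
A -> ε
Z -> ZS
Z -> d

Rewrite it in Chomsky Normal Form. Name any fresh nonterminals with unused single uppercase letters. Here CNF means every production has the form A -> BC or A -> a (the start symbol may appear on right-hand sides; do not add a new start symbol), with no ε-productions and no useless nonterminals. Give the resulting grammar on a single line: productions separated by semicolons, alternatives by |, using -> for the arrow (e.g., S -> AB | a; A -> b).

Nullable: {A}; after ε-elimination: S -> f | Af; A -> Z | dZ | dc; Z -> d | ZS.
After unit-elimination: S -> f | Af; A -> d | ZS | dZ | dc; Z -> d | ZS.
TERM: introduce C -> c, B -> d, D -> f and substitute in every rule of length ≥2.

S -> f | AD; A -> d | BC | BZ | ZS; B -> d; C -> c; D -> f; Z -> d | ZS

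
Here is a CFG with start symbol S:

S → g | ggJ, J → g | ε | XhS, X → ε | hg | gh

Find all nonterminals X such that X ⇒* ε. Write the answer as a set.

{J, X}

Directly nullable (have an ε-rule): {J, X}.
Not nullable: S — each has a terminal in every rule's right-hand side or depends on a non-nullable symbol.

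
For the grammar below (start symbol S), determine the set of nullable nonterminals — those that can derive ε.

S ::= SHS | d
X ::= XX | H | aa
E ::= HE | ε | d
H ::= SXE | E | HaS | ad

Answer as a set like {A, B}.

{E, H, X}

Directly nullable (have an ε-rule): {E}.
H is nullable via H -> E (every symbol on the right is already known nullable).
X is nullable via X -> H (every symbol on the right is already known nullable).
Not nullable: S — each has a terminal in every rule's right-hand side or depends on a non-nullable symbol.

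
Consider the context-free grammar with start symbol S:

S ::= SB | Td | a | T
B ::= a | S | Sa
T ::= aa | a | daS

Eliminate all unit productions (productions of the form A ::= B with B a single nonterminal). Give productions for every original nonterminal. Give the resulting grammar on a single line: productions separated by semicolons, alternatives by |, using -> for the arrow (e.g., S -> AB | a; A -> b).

Unit productions: B->S, S->T.
Unit pairs (A ⇒* B via units): (B,S), (B,T), (S,T).
S: inherits non-unit rules of {S, T} → SB | Td | a | aa | daS.
B: inherits non-unit rules of {B, S, T} → SB | Sa | Td | a | aa | daS.
T: inherits non-unit rules of {T} → a | aa | daS.

S -> a | SB | Td | aa | daS; B -> a | SB | Sa | Td | aa | daS; T -> a | aa | daS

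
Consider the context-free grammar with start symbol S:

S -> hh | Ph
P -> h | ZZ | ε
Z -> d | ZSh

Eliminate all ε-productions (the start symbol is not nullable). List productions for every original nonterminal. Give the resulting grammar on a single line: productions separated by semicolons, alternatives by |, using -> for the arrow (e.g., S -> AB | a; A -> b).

S -> h | Ph | hh; P -> h | ZZ; Z -> d | ZSh

Nullable set: {P}.
S -> Ph: P nullable, giving Ph | h.
Drop P -> ε.
Unchanged (no nullable symbols): S -> hh; P -> ZZ; P -> h; Z -> ZSh; Z -> d.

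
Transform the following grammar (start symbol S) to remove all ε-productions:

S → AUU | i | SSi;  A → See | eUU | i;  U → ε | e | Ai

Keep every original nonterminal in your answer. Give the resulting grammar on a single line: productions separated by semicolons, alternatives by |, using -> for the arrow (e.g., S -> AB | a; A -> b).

S -> A | i | AU | AUU | SSi; A -> e | i | eU | See | eUU; U -> e | Ai

Nullable set: {U}.
S -> AUU: U, U nullable, giving A | AU | AUU.
A -> eUU: U, U nullable, giving e | eU | eUU.
Drop U -> ε.
Unchanged (no nullable symbols): S -> SSi; S -> i; A -> See; A -> i; U -> Ai; U -> e.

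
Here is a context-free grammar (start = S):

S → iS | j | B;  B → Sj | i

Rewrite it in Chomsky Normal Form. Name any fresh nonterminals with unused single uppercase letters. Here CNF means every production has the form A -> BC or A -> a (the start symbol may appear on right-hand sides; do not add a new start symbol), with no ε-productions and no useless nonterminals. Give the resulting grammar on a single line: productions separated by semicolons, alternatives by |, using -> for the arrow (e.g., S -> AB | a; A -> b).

No ε-productions.
After unit-elimination: S -> i | j | Sj | iS; B -> i | Sj.
TERM: introduce C -> i, A -> j and substitute in every rule of length ≥2.
Drop unreachable/unproductive: B.

S -> i | j | CS | SA; A -> j; C -> i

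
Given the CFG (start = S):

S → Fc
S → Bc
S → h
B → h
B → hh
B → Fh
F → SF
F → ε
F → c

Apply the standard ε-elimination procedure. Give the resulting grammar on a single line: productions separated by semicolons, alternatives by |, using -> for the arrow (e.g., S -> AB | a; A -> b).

S -> c | h | Bc | Fc; B -> h | Fh | hh; F -> S | c | SF

Nullable set: {F}.
S -> Fc: F nullable, giving Fc | c.
B -> Fh: F nullable, giving Fh | h.
Drop F -> ε.
F -> SF: F nullable, giving S | SF.
Unchanged (no nullable symbols): S -> Bc; S -> h; B -> h; B -> hh; F -> c.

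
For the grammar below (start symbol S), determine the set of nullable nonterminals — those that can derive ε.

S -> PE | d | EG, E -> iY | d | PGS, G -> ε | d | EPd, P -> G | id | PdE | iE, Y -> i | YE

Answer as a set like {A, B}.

{G, P}

Directly nullable (have an ε-rule): {G}.
P is nullable via P -> G (every symbol on the right is already known nullable).
Not nullable: E, S, Y — each has a terminal in every rule's right-hand side or depends on a non-nullable symbol.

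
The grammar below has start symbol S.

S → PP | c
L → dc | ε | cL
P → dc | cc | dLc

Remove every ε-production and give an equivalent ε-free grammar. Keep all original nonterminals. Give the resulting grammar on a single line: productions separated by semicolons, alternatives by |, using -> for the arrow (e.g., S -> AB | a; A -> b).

Nullable set: {L}.
Drop L -> ε.
L -> cL: L nullable, giving c | cL.
P -> dLc: L nullable, giving dLc | dc.
Unchanged (no nullable symbols): S -> PP; S -> c; L -> dc; P -> cc; P -> dc.

S -> c | PP; L -> c | cL | dc; P -> cc | dc | dLc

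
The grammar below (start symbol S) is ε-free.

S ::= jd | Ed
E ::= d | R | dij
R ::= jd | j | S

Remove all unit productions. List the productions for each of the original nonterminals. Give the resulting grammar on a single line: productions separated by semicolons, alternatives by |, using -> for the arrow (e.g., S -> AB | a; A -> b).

Unit productions: E->R, R->S.
Unit pairs (A ⇒* B via units): (E,R), (E,S), (R,S).
S: inherits non-unit rules of {S} → Ed | jd.
E: inherits non-unit rules of {E, R, S} → Ed | d | dij | j | jd.
R: inherits non-unit rules of {R, S} → Ed | j | jd.

S -> Ed | jd; E -> d | j | Ed | jd | dij; R -> j | Ed | jd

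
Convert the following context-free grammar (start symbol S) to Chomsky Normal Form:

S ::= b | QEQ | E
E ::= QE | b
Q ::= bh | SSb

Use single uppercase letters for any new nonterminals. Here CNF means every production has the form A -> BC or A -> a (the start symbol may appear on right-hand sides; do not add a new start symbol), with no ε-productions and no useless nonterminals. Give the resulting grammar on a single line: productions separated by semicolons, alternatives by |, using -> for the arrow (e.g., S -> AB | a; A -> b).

S -> b | QD | QE; A -> b; B -> h; C -> SA; D -> EQ; E -> b | QE; Q -> AB | SC

No ε-productions.
After unit-elimination: S -> b | QE | QEQ; E -> b | QE; Q -> bh | SSb.
TERM: introduce A -> b, B -> h and substitute in every rule of length ≥2.
BIN: Q -> SSA becomes Q -> SC, C -> SA; S -> QEQ becomes S -> QD, D -> EQ.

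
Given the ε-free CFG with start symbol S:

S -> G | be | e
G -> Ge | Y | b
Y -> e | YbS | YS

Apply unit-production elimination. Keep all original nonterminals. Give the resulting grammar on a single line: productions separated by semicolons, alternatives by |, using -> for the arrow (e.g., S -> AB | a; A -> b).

S -> b | e | Ge | YS | be | YbS; G -> b | e | Ge | YS | YbS; Y -> e | YS | YbS

Unit productions: G->Y, S->G.
Unit pairs (A ⇒* B via units): (G,Y), (S,G), (S,Y).
S: inherits non-unit rules of {G, S, Y} → Ge | YS | YbS | b | be | e.
G: inherits non-unit rules of {G, Y} → Ge | YS | YbS | b | e.
Y: inherits non-unit rules of {Y} → YS | YbS | e.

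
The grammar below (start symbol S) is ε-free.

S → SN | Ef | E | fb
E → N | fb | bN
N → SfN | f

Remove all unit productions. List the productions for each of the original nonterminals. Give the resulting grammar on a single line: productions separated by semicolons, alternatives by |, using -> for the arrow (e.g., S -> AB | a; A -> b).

S -> f | Ef | SN | bN | fb | SfN; E -> f | bN | fb | SfN; N -> f | SfN

Unit productions: E->N, S->E.
Unit pairs (A ⇒* B via units): (E,N), (S,E), (S,N).
S: inherits non-unit rules of {E, N, S} → Ef | SN | SfN | bN | f | fb.
E: inherits non-unit rules of {E, N} → SfN | bN | f | fb.
N: inherits non-unit rules of {N} → SfN | f.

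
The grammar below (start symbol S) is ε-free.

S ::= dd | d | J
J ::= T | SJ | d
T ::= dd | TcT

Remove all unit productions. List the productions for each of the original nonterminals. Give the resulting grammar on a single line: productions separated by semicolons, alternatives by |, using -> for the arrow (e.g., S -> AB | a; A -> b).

S -> d | SJ | dd | TcT; J -> d | SJ | dd | TcT; T -> dd | TcT

Unit productions: J->T, S->J.
Unit pairs (A ⇒* B via units): (J,T), (S,J), (S,T).
S: inherits non-unit rules of {J, S, T} → SJ | TcT | d | dd.
J: inherits non-unit rules of {J, T} → SJ | TcT | d | dd.
T: inherits non-unit rules of {T} → TcT | dd.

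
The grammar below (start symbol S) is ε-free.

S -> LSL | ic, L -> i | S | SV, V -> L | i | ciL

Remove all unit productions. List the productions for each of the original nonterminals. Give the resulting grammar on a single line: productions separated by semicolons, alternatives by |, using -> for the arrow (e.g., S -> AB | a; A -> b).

S -> ic | LSL; L -> i | SV | ic | LSL; V -> i | SV | ic | LSL | ciL

Unit productions: L->S, V->L.
Unit pairs (A ⇒* B via units): (L,S), (V,L), (V,S).
S: inherits non-unit rules of {S} → LSL | ic.
L: inherits non-unit rules of {L, S} → LSL | SV | i | ic.
V: inherits non-unit rules of {L, S, V} → LSL | SV | ciL | i | ic.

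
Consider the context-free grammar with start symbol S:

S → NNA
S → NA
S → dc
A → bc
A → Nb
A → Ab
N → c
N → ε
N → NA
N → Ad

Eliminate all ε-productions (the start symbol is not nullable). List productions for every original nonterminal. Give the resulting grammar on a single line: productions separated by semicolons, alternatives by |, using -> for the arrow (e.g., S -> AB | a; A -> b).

S -> A | NA | dc | NNA; A -> b | Ab | Nb | bc; N -> A | c | Ad | NA

Nullable set: {N}.
S -> NA: N nullable, giving A | NA.
S -> NNA: N, N nullable, giving A | NA | NNA.
A -> Nb: N nullable, giving Nb | b.
Drop N -> ε.
N -> NA: N nullable, giving A | NA.
Unchanged (no nullable symbols): S -> dc; A -> Ab; A -> bc; N -> Ad; N -> c.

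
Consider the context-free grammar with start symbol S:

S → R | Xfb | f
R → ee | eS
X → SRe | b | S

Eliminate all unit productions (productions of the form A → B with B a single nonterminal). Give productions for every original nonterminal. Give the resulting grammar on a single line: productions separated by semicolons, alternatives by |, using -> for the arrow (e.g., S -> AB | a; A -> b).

S -> f | eS | ee | Xfb; R -> eS | ee; X -> b | f | eS | ee | SRe | Xfb

Unit productions: S->R, X->S.
Unit pairs (A ⇒* B via units): (S,R), (X,R), (X,S).
S: inherits non-unit rules of {R, S} → Xfb | eS | ee | f.
R: inherits non-unit rules of {R} → eS | ee.
X: inherits non-unit rules of {R, S, X} → SRe | Xfb | b | eS | ee | f.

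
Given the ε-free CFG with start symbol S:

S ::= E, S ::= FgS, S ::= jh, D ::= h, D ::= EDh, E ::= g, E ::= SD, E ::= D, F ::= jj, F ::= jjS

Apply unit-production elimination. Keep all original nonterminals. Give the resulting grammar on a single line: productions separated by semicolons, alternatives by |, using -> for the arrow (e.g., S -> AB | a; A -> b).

Unit productions: E->D, S->E.
Unit pairs (A ⇒* B via units): (E,D), (S,D), (S,E).
S: inherits non-unit rules of {D, E, S} → EDh | FgS | SD | g | h | jh.
D: inherits non-unit rules of {D} → EDh | h.
E: inherits non-unit rules of {D, E} → EDh | SD | g | h.
F: inherits non-unit rules of {F} → jj | jjS.

S -> g | h | SD | jh | EDh | FgS; D -> h | EDh; E -> g | h | SD | EDh; F -> jj | jjS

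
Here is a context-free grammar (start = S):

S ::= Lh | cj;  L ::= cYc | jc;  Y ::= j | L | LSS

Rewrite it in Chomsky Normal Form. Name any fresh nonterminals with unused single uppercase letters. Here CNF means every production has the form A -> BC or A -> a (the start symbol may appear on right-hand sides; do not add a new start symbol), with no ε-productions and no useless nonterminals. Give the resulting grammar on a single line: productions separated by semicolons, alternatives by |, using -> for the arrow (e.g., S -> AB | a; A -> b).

No ε-productions.
After unit-elimination: S -> Lh | cj; L -> jc | cYc; Y -> j | jc | LSS | cYc.
TERM: introduce A -> c, C -> h, B -> j and substitute in every rule of length ≥2.
BIN: L -> AYA becomes L -> AD, D -> YA; Y -> AYA becomes Y -> AE, E -> YA; Y -> LSS becomes Y -> LF, F -> SS.

S -> AB | LC; A -> c; B -> j; C -> h; D -> YA; E -> YA; F -> SS; L -> AD | BA; Y -> j | AE | BA | LF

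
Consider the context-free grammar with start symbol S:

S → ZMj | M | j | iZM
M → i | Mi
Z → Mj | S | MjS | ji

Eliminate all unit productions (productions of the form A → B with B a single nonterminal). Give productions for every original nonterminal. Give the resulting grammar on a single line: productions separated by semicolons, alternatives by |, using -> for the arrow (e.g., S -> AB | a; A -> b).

Unit productions: S->M, Z->S.
Unit pairs (A ⇒* B via units): (S,M), (Z,M), (Z,S).
S: inherits non-unit rules of {M, S} → Mi | ZMj | i | iZM | j.
M: inherits non-unit rules of {M} → Mi | i.
Z: inherits non-unit rules of {M, S, Z} → Mi | Mj | MjS | ZMj | i | iZM | j | ji.

S -> i | j | Mi | ZMj | iZM; M -> i | Mi; Z -> i | j | Mi | Mj | ji | MjS | ZMj | iZM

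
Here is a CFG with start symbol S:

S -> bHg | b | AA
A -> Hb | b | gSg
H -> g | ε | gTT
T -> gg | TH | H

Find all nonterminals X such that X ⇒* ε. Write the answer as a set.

Directly nullable (have an ε-rule): {H}.
T is nullable via T -> H (every symbol on the right is already known nullable).
Not nullable: A, S — each has a terminal in every rule's right-hand side or depends on a non-nullable symbol.

{H, T}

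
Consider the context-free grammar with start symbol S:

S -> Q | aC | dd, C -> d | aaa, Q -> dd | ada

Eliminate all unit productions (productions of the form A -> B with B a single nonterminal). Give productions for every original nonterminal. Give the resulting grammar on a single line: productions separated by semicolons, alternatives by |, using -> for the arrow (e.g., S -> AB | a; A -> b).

Unit productions: S->Q.
Unit pairs (A ⇒* B via units): (S,Q).
S: inherits non-unit rules of {Q, S} → aC | ada | dd.
C: inherits non-unit rules of {C} → aaa | d.
Q: inherits non-unit rules of {Q} → ada | dd.

S -> aC | dd | ada; C -> d | aaa; Q -> dd | ada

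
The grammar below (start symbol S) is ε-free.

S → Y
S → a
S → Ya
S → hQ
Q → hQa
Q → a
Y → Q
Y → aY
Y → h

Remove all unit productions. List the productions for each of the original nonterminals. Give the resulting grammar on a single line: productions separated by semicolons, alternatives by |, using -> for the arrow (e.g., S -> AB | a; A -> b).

S -> a | h | Ya | aY | hQ | hQa; Q -> a | hQa; Y -> a | h | aY | hQa

Unit productions: S->Y, Y->Q.
Unit pairs (A ⇒* B via units): (S,Q), (S,Y), (Y,Q).
S: inherits non-unit rules of {Q, S, Y} → Ya | a | aY | h | hQ | hQa.
Q: inherits non-unit rules of {Q} → a | hQa.
Y: inherits non-unit rules of {Q, Y} → a | aY | h | hQa.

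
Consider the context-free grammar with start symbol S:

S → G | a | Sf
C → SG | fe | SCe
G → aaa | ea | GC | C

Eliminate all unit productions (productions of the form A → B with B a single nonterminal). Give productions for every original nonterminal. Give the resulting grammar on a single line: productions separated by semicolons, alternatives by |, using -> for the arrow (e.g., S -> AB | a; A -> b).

S -> a | GC | SG | Sf | ea | fe | SCe | aaa; C -> SG | fe | SCe; G -> GC | SG | ea | fe | SCe | aaa

Unit productions: G->C, S->G.
Unit pairs (A ⇒* B via units): (G,C), (S,C), (S,G).
S: inherits non-unit rules of {C, G, S} → GC | SCe | SG | Sf | a | aaa | ea | fe.
C: inherits non-unit rules of {C} → SCe | SG | fe.
G: inherits non-unit rules of {C, G} → GC | SCe | SG | aaa | ea | fe.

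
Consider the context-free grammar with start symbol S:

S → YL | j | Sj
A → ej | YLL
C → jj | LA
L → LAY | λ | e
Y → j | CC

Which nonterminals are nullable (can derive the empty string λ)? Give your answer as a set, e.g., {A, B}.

{L}

Directly nullable (have an ε-rule): {L}.
Not nullable: A, C, S, Y — each has a terminal in every rule's right-hand side or depends on a non-nullable symbol.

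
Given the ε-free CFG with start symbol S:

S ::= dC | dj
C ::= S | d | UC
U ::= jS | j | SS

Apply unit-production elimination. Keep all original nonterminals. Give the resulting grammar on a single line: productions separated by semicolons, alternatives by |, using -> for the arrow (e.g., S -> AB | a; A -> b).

S -> dC | dj; C -> d | UC | dC | dj; U -> j | SS | jS

Unit productions: C->S.
Unit pairs (A ⇒* B via units): (C,S).
S: inherits non-unit rules of {S} → dC | dj.
C: inherits non-unit rules of {C, S} → UC | d | dC | dj.
U: inherits non-unit rules of {U} → SS | j | jS.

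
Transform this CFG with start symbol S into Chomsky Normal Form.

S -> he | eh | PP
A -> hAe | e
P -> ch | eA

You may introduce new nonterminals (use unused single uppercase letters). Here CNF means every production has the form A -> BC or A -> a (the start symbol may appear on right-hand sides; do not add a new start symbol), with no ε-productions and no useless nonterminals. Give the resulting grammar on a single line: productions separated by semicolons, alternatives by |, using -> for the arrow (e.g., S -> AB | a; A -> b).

S -> BC | CB | PP; A -> e | BE; B -> h; C -> e; D -> c; E -> AC; P -> CA | DB

No ε-productions.
No unit productions to eliminate.
TERM: introduce D -> c, C -> e, B -> h and substitute in every rule of length ≥2.
BIN: A -> BAC becomes A -> BE, E -> AC.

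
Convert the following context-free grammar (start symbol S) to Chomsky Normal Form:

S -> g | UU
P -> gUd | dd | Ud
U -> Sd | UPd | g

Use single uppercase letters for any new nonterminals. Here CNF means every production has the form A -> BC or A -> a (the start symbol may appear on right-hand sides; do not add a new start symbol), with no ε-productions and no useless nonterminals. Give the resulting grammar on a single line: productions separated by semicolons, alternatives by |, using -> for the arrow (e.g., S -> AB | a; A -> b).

S -> g | UU; A -> d; B -> g; C -> UA; D -> PA; P -> AA | BC | UA; U -> g | SA | UD

No ε-productions.
No unit productions to eliminate.
TERM: introduce A -> d, B -> g and substitute in every rule of length ≥2.
BIN: P -> BUA becomes P -> BC, C -> UA; U -> UPA becomes U -> UD, D -> PA.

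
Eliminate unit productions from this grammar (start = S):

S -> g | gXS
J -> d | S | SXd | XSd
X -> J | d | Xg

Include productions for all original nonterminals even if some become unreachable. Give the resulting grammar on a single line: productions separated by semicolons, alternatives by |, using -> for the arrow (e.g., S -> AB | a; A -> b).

S -> g | gXS; J -> d | g | SXd | XSd | gXS; X -> d | g | Xg | SXd | XSd | gXS

Unit productions: J->S, X->J.
Unit pairs (A ⇒* B via units): (J,S), (X,J), (X,S).
S: inherits non-unit rules of {S} → g | gXS.
J: inherits non-unit rules of {J, S} → SXd | XSd | d | g | gXS.
X: inherits non-unit rules of {J, S, X} → SXd | XSd | Xg | d | g | gXS.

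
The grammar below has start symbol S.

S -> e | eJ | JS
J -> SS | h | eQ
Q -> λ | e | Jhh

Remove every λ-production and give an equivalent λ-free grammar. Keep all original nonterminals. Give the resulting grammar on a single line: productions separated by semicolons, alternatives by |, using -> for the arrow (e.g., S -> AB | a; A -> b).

Nullable set: {Q}.
J -> eQ: Q nullable, giving e | eQ.
Drop Q -> λ.
Unchanged (no nullable symbols): S -> JS; S -> e; S -> eJ; J -> SS; J -> h; Q -> Jhh; Q -> e.

S -> e | JS | eJ; J -> e | h | SS | eQ; Q -> e | Jhh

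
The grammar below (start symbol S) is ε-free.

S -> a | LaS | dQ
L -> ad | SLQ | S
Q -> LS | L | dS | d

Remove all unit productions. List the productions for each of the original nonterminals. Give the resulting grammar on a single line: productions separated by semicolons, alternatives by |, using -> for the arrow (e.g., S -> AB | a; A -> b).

S -> a | dQ | LaS; L -> a | ad | dQ | LaS | SLQ; Q -> a | d | LS | ad | dQ | dS | LaS | SLQ

Unit productions: L->S, Q->L.
Unit pairs (A ⇒* B via units): (L,S), (Q,L), (Q,S).
S: inherits non-unit rules of {S} → LaS | a | dQ.
L: inherits non-unit rules of {L, S} → LaS | SLQ | a | ad | dQ.
Q: inherits non-unit rules of {L, Q, S} → LS | LaS | SLQ | a | ad | d | dQ | dS.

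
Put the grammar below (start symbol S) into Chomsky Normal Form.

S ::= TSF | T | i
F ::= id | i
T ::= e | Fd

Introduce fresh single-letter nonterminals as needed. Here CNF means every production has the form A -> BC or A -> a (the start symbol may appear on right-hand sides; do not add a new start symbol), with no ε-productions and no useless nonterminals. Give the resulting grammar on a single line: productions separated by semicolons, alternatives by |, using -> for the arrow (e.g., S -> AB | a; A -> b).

S -> e | i | FB | TC; A -> i; B -> d; C -> SF; F -> i | AB; T -> e | FB

No ε-productions.
After unit-elimination: S -> e | i | Fd | TSF; F -> i | id; T -> e | Fd.
TERM: introduce B -> d, A -> i and substitute in every rule of length ≥2.
BIN: S -> TSF becomes S -> TC, C -> SF.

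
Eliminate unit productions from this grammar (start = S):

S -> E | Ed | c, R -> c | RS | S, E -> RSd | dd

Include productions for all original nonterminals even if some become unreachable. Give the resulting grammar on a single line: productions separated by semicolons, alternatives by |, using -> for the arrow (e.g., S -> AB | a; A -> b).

Unit productions: R->S, S->E.
Unit pairs (A ⇒* B via units): (R,E), (R,S), (S,E).
S: inherits non-unit rules of {E, S} → Ed | RSd | c | dd.
E: inherits non-unit rules of {E} → RSd | dd.
R: inherits non-unit rules of {E, R, S} → Ed | RS | RSd | c | dd.

S -> c | Ed | dd | RSd; E -> dd | RSd; R -> c | Ed | RS | dd | RSd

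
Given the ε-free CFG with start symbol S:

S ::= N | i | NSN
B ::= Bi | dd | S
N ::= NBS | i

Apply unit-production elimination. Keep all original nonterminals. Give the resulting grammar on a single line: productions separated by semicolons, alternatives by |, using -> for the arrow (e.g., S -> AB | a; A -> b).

Unit productions: B->S, S->N.
Unit pairs (A ⇒* B via units): (B,N), (B,S), (S,N).
S: inherits non-unit rules of {N, S} → NBS | NSN | i.
B: inherits non-unit rules of {B, N, S} → Bi | NBS | NSN | dd | i.
N: inherits non-unit rules of {N} → NBS | i.

S -> i | NBS | NSN; B -> i | Bi | dd | NBS | NSN; N -> i | NBS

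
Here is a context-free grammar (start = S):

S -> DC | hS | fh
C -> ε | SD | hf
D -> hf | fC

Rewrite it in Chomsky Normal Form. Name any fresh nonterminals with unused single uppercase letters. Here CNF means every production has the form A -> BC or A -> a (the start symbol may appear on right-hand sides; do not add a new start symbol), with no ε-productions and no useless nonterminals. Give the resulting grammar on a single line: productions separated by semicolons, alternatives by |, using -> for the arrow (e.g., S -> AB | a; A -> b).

Nullable: {C}; after ε-elimination: S -> D | DC | fh | hS; C -> SD | hf; D -> f | fC | hf.
After unit-elimination: S -> f | DC | fC | fh | hS | hf; C -> SD | hf; D -> f | fC | hf.
TERM: introduce B -> f, A -> h and substitute in every rule of length ≥2.

S -> f | AB | AS | BA | BC | DC; A -> h; B -> f; C -> AB | SD; D -> f | AB | BC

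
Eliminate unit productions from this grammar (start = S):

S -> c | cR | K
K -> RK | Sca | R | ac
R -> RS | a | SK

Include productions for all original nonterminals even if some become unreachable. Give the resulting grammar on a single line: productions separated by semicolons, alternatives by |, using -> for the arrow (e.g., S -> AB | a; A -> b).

Unit productions: K->R, S->K.
Unit pairs (A ⇒* B via units): (K,R), (S,K), (S,R).
S: inherits non-unit rules of {K, R, S} → RK | RS | SK | Sca | a | ac | c | cR.
K: inherits non-unit rules of {K, R} → RK | RS | SK | Sca | a | ac.
R: inherits non-unit rules of {R} → RS | SK | a.

S -> a | c | RK | RS | SK | ac | cR | Sca; K -> a | RK | RS | SK | ac | Sca; R -> a | RS | SK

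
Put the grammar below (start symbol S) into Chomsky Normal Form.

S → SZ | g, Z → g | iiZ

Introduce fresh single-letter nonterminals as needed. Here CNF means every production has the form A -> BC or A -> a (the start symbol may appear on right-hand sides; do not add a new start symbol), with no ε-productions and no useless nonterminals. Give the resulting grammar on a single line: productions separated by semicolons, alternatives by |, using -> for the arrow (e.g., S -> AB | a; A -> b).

S -> g | SZ; A -> i; B -> AZ; Z -> g | AB

No ε-productions.
No unit productions to eliminate.
TERM: introduce A -> i and substitute in every rule of length ≥2.
BIN: Z -> AAZ becomes Z -> AB, B -> AZ.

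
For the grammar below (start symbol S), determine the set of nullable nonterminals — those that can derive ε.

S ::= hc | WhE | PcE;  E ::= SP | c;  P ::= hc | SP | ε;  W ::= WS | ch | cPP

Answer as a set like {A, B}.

{P}

Directly nullable (have an ε-rule): {P}.
Not nullable: E, S, W — each has a terminal in every rule's right-hand side or depends on a non-nullable symbol.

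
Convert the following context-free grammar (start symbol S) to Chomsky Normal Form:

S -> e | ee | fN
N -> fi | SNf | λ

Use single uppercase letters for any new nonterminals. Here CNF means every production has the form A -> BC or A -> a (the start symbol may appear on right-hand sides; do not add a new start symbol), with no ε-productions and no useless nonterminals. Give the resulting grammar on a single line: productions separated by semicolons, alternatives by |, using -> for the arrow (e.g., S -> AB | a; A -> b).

Nullable: {N}; after ε-elimination: S -> e | f | ee | fN; N -> Sf | fi | SNf.
No unit productions to eliminate.
TERM: introduce C -> e, A -> f, B -> i and substitute in every rule of length ≥2.
BIN: N -> SNA becomes N -> SD, D -> NA.

S -> e | f | AN | CC; A -> f; B -> i; C -> e; D -> NA; N -> AB | SA | SD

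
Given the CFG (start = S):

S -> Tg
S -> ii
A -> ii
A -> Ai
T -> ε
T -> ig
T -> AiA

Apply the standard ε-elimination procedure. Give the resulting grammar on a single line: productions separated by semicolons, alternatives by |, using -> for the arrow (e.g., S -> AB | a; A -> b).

S -> g | Tg | ii; A -> Ai | ii; T -> ig | AiA

Nullable set: {T}.
S -> Tg: T nullable, giving Tg | g.
Drop T -> ε.
Unchanged (no nullable symbols): S -> ii; A -> Ai; A -> ii; T -> AiA; T -> ig.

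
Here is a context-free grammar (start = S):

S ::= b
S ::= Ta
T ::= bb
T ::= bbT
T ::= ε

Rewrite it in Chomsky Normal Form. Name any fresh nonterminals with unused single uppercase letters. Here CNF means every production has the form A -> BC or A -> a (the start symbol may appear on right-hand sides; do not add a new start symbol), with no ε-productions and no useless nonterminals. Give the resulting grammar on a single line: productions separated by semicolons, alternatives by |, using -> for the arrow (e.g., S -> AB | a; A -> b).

S -> a | b | TA; A -> a; B -> b; C -> BT; T -> BB | BC

Nullable: {T}; after ε-elimination: S -> a | b | Ta; T -> bb | bbT.
No unit productions to eliminate.
TERM: introduce A -> a, B -> b and substitute in every rule of length ≥2.
BIN: T -> BBT becomes T -> BC, C -> BT.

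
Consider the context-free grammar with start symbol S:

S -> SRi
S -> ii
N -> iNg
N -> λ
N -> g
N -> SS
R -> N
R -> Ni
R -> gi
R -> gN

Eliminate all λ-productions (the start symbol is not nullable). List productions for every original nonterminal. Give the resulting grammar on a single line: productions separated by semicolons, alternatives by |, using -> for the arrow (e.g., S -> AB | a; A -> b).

S -> Si | ii | SRi; N -> g | SS | ig | iNg; R -> N | g | i | Ni | gN | gi

Nullable set: {N, R}.
S -> SRi: R nullable, giving SRi | Si.
Drop N -> λ.
N -> iNg: N nullable, giving iNg | ig.
R -> N: N nullable, giving N.
R -> Ni: N nullable, giving Ni | i.
R -> gN: N nullable, giving g | gN.
Unchanged (no nullable symbols): S -> ii; N -> SS; N -> g; R -> gi.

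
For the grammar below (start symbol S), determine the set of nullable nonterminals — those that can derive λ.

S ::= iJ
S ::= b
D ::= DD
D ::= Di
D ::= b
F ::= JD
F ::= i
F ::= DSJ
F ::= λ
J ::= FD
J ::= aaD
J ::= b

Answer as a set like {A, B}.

Directly nullable (have an ε-rule): {F}.
Not nullable: D, J, S — each has a terminal in every rule's right-hand side or depends on a non-nullable symbol.

{F}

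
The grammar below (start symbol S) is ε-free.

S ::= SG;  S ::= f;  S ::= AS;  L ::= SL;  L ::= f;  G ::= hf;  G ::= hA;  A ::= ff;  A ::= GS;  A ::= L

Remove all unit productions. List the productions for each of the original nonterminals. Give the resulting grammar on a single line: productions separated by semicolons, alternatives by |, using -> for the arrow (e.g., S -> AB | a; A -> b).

S -> f | AS | SG; A -> f | GS | SL | ff; G -> hA | hf; L -> f | SL

Unit productions: A->L.
Unit pairs (A ⇒* B via units): (A,L).
S: inherits non-unit rules of {S} → AS | SG | f.
A: inherits non-unit rules of {A, L} → GS | SL | f | ff.
G: inherits non-unit rules of {G} → hA | hf.
L: inherits non-unit rules of {L} → SL | f.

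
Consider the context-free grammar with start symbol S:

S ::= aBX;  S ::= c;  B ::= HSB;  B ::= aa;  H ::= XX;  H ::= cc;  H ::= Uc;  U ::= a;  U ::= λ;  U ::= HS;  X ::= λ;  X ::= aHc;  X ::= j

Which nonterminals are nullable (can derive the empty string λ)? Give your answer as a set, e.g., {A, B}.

Directly nullable (have an ε-rule): {U, X}.
H is nullable via H -> XX (every symbol on the right is already known nullable).
Not nullable: B, S — each has a terminal in every rule's right-hand side or depends on a non-nullable symbol.

{H, U, X}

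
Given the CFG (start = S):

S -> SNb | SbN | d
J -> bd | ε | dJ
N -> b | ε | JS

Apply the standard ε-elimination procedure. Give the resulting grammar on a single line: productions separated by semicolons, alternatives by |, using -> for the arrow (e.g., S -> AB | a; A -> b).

S -> d | Sb | SNb | SbN; J -> d | bd | dJ; N -> S | b | JS

Nullable set: {J, N}.
S -> SNb: N nullable, giving SNb | Sb.
S -> SbN: N nullable, giving Sb | SbN.
Drop J -> ε.
J -> dJ: J nullable, giving d | dJ.
Drop N -> ε.
N -> JS: J nullable, giving JS | S.
Unchanged (no nullable symbols): S -> d; J -> bd; N -> b.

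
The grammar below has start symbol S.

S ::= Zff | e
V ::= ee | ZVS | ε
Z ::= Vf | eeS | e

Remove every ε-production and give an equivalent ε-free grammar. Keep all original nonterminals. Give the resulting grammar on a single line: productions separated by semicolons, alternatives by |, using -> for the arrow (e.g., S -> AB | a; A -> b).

S -> e | Zff; V -> ZS | ee | ZVS; Z -> e | f | Vf | eeS

Nullable set: {V}.
Drop V -> ε.
V -> ZVS: V nullable, giving ZS | ZVS.
Z -> Vf: V nullable, giving Vf | f.
Unchanged (no nullable symbols): S -> Zff; S -> e; V -> ee; Z -> e; Z -> eeS.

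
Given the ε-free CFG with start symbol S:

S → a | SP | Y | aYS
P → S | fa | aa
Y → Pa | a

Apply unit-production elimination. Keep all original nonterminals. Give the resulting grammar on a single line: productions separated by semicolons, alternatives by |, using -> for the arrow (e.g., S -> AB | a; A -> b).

S -> a | Pa | SP | aYS; P -> a | Pa | SP | aa | fa | aYS; Y -> a | Pa

Unit productions: P->S, S->Y.
Unit pairs (A ⇒* B via units): (P,S), (P,Y), (S,Y).
S: inherits non-unit rules of {S, Y} → Pa | SP | a | aYS.
P: inherits non-unit rules of {P, S, Y} → Pa | SP | a | aYS | aa | fa.
Y: inherits non-unit rules of {Y} → Pa | a.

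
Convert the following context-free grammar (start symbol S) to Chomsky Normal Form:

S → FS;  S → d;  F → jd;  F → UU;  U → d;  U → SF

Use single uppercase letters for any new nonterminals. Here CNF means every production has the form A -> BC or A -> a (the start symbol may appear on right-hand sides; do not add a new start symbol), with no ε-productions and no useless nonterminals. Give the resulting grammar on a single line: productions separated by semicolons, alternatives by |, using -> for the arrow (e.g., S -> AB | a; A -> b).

No ε-productions.
No unit productions to eliminate.
TERM: introduce B -> d, A -> j and substitute in every rule of length ≥2.

S -> d | FS; A -> j; B -> d; F -> AB | UU; U -> d | SF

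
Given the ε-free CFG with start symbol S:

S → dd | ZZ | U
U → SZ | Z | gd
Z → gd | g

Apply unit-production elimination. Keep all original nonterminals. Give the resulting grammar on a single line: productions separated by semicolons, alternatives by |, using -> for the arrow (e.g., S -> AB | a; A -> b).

S -> g | SZ | ZZ | dd | gd; U -> g | SZ | gd; Z -> g | gd

Unit productions: S->U, U->Z.
Unit pairs (A ⇒* B via units): (S,U), (S,Z), (U,Z).
S: inherits non-unit rules of {S, U, Z} → SZ | ZZ | dd | g | gd.
U: inherits non-unit rules of {U, Z} → SZ | g | gd.
Z: inherits non-unit rules of {Z} → g | gd.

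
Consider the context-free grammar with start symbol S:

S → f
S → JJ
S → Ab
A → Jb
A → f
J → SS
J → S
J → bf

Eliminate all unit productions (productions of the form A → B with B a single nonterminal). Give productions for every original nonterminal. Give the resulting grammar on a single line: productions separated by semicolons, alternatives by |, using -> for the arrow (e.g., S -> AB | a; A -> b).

S -> f | Ab | JJ; A -> f | Jb; J -> f | Ab | JJ | SS | bf

Unit productions: J->S.
Unit pairs (A ⇒* B via units): (J,S).
S: inherits non-unit rules of {S} → Ab | JJ | f.
A: inherits non-unit rules of {A} → Jb | f.
J: inherits non-unit rules of {J, S} → Ab | JJ | SS | bf | f.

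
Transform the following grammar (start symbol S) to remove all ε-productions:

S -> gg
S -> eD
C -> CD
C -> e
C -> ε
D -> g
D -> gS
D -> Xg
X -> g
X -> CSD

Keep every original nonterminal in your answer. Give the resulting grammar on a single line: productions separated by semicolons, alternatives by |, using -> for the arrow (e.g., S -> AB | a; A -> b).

S -> eD | gg; C -> D | e | CD; D -> g | Xg | gS; X -> g | SD | CSD

Nullable set: {C}.
Drop C -> ε.
C -> CD: C nullable, giving CD | D.
X -> CSD: C nullable, giving CSD | SD.
Unchanged (no nullable symbols): S -> eD; S -> gg; C -> e; D -> Xg; D -> g; D -> gS; X -> g.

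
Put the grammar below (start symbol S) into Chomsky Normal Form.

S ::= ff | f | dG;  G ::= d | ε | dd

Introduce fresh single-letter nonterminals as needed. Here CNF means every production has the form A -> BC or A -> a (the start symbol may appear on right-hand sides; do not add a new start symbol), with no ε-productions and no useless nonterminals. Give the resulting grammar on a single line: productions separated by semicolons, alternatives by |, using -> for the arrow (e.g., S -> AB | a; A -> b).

S -> d | f | AG | BB; A -> d; B -> f; G -> d | AA

Nullable: {G}; after ε-elimination: S -> d | f | dG | ff; G -> d | dd.
No unit productions to eliminate.
TERM: introduce A -> d, B -> f and substitute in every rule of length ≥2.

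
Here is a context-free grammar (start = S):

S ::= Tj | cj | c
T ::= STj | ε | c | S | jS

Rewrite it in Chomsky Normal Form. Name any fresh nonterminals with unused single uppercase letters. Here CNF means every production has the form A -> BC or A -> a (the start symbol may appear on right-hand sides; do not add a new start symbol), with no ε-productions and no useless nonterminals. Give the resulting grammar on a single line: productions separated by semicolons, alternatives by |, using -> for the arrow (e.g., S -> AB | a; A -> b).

S -> c | j | BA | TA; A -> j; B -> c; C -> TA; T -> c | j | AS | BA | SA | SC | TA

Nullable: {T}; after ε-elimination: S -> c | j | Tj | cj; T -> S | c | Sj | jS | STj.
After unit-elimination: S -> c | j | Tj | cj; T -> c | j | Sj | Tj | cj | jS | STj.
TERM: introduce B -> c, A -> j and substitute in every rule of length ≥2.
BIN: T -> STA becomes T -> SC, C -> TA.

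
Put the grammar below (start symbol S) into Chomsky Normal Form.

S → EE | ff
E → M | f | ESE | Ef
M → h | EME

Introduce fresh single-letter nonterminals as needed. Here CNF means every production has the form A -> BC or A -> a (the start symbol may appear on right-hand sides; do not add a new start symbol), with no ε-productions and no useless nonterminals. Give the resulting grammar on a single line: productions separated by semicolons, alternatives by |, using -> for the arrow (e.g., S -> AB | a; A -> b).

No ε-productions.
After unit-elimination: S -> EE | ff; E -> f | h | Ef | EME | ESE; M -> h | EME.
TERM: introduce A -> f and substitute in every rule of length ≥2.
BIN: E -> EME becomes E -> EB, B -> ME; E -> ESE becomes E -> EC, C -> SE; M -> EME becomes M -> ED, D -> ME.

S -> AA | EE; A -> f; B -> ME; C -> SE; D -> ME; E -> f | h | EA | EB | EC; M -> h | ED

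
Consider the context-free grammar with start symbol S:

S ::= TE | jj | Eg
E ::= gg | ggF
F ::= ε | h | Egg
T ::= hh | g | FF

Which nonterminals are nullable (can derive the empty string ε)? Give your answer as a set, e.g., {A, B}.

Directly nullable (have an ε-rule): {F}.
T is nullable via T -> FF (every symbol on the right is already known nullable).
Not nullable: E, S — each has a terminal in every rule's right-hand side or depends on a non-nullable symbol.

{F, T}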